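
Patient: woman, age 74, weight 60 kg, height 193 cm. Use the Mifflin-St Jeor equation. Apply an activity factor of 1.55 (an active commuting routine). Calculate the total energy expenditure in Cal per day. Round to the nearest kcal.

1977 Cal per day

Mifflin-St Jeor (female): BMR = 10(60) + 6.25(193) − 5(74) − 161 = 600 + 1206.25 − 370 − 161 = 1275.25 kcal/day.
TEE = BMR × activity factor = 1275.25 × 1.55 = 1976.6375 kcal/day.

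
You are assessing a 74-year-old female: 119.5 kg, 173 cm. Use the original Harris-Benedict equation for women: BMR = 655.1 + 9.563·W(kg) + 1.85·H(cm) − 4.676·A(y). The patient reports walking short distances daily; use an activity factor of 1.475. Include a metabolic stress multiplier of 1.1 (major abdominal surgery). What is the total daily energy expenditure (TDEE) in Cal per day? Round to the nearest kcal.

2875 Cal per day

Harris-Benedict: BMR = 655.1 + 9.563(119.5) + 1.85(173) − 4.676(74) = 1771.9045 kcal/day.
TEE = BMR × activity factor = 1771.9045 × 1.475 = 2613.5591 kcal/day.
Apply stress factor: 2613.5591 × 1.1 = 2874.9151 kcal/day.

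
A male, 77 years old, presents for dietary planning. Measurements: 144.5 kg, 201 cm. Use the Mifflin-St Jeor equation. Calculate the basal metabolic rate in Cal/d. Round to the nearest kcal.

Mifflin-St Jeor (male): BMR = 10(144.5) + 6.25(201) − 5(77) + 5 = 1445 + 1256.25 − 385 + 5 = 2321.25 kcal/day.

2321 Cal/d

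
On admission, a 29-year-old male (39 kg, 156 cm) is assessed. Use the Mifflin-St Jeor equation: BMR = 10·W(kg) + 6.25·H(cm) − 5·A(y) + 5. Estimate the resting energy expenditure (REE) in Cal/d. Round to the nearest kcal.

Mifflin-St Jeor (male): BMR = 10(39) + 6.25(156) − 5(29) + 5 = 390 + 975 − 145 + 5 = 1225 kcal/day.

1225 Cal/d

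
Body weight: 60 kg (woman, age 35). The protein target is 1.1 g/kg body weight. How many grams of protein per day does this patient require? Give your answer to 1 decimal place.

Protein = 1.1 g/kg × 60 kg = 66 g/day.

66.0 g/day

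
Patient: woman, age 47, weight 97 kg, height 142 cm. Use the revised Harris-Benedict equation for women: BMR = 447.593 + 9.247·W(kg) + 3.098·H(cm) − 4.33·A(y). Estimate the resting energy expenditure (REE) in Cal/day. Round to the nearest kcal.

Harris-Benedict: BMR = 447.593 + 9.247(97) + 3.098(142) − 4.33(47) = 1580.958 kcal/day.

1581 Cal/day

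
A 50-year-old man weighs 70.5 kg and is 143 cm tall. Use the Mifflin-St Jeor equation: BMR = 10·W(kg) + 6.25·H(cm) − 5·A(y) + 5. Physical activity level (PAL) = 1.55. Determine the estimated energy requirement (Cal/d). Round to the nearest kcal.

2098 Cal/d

Mifflin-St Jeor (male): BMR = 10(70.5) + 6.25(143) − 5(50) + 5 = 705 + 893.75 − 250 + 5 = 1353.75 kcal/day.
TEE = BMR × activity factor = 1353.75 × 1.55 = 2098.3125 kcal/day.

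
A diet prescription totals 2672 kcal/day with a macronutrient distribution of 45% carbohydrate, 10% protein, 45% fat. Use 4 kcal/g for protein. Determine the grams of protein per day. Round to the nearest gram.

Protein energy = 10% × 2672 = 267.2 kcal.
At 4 kcal/g: 267.2 ÷ 4 = 66.8 g.

67 g/day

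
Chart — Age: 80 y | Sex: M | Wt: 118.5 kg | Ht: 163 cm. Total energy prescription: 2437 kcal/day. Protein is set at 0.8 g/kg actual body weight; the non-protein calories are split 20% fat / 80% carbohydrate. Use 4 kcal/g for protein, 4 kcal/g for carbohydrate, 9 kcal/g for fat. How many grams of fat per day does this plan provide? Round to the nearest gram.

46 g/day

Protein = 0.8 × 118.5 = 94.8 g → 94.8 × 4 = 379.2 kcal.
Non-protein calories = 2437 − 379.2 = 2057.8 kcal.
Fat: 20% × 2057.8 = 411.56 kcal; carbohydrate: 1646.24 kcal.
Fat: 411.56 kcal ÷ 9 kcal/g = 45.7289 g.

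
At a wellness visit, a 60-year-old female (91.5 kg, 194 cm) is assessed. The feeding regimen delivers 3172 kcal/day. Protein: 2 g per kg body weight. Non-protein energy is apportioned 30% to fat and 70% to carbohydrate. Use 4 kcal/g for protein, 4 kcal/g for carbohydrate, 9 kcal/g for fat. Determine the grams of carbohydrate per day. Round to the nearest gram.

427 g/day

Protein = 2 × 91.5 = 183 g → 183 × 4 = 732 kcal.
Non-protein calories = 3172 − 732 = 2440 kcal.
Fat: 30% × 2440 = 732 kcal; carbohydrate: 1708 kcal.
Carbohydrate: 1708 kcal ÷ 4 kcal/g = 427 g.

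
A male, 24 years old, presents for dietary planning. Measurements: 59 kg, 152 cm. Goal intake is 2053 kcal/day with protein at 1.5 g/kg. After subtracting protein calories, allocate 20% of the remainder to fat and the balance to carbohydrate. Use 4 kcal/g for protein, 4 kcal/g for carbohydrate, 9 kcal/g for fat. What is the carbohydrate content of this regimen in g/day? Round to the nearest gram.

340 g/day

Protein = 1.5 × 59 = 88.5 g → 88.5 × 4 = 354 kcal.
Non-protein calories = 2053 − 354 = 1699 kcal.
Fat: 20% × 1699 = 339.8 kcal; carbohydrate: 1359.2 kcal.
Carbohydrate: 1359.2 kcal ÷ 4 kcal/g = 339.8 g.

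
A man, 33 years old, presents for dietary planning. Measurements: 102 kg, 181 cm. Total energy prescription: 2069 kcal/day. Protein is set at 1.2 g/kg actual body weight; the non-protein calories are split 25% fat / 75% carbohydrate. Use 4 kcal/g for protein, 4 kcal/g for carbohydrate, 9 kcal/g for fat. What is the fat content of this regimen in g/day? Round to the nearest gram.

Protein = 1.2 × 102 = 122.4 g → 122.4 × 4 = 489.6 kcal.
Non-protein calories = 2069 − 489.6 = 1579.4 kcal.
Fat: 25% × 1579.4 = 394.85 kcal; carbohydrate: 1184.55 kcal.
Fat: 394.85 kcal ÷ 9 kcal/g = 43.8722 g.

44 g/day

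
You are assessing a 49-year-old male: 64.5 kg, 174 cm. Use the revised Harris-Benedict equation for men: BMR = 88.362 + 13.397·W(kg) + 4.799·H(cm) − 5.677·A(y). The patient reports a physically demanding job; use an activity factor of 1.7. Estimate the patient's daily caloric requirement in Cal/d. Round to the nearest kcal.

2566 Cal/d

Harris-Benedict: BMR = 88.362 + 13.397(64.5) + 4.799(174) − 5.677(49) = 1509.3215 kcal/day.
TEE = BMR × activity factor = 1509.3215 × 1.7 = 2565.8466 kcal/day.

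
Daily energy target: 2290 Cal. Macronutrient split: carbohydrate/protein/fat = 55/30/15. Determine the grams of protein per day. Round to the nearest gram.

172 g/day

Protein energy = 30% × 2290 = 687 kcal.
At 4 kcal/g: 687 ÷ 4 = 171.75 g.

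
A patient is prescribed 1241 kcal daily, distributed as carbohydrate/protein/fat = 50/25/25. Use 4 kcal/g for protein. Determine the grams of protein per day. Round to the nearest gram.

Protein energy = 25% × 1241 = 310.25 kcal.
At 4 kcal/g: 310.25 ÷ 4 = 77.5625 g.

78 g/day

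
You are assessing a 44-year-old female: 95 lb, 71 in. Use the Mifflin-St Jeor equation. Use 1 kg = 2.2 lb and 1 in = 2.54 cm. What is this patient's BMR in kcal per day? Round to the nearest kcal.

Convert to metric: weight = 95 ÷ 2.2 = 43.1818 kg; height = 71 × 2.54 = 180.34 cm.
Mifflin-St Jeor (female): BMR = 10(43.1818) + 6.25(180.34) − 5(44) − 161 = 431.8182 + 1127.125 − 220 − 161 = 1177.9432 kcal/day.

1178 kcal per day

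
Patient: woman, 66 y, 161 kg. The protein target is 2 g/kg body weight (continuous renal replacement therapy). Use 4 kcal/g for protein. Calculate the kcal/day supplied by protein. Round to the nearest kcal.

Protein = 2 g/kg × 161 kg = 322 g/day.
Protein energy = 322 g × 4 kcal/g = 1288 kcal/day.

1288 kcal/day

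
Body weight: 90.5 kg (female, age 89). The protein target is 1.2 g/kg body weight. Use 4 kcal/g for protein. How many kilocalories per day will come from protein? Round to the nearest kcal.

Protein = 1.2 g/kg × 90.5 kg = 108.6 g/day.
Protein energy = 108.6 g × 4 kcal/g = 434.4 kcal/day.

434 kcal/day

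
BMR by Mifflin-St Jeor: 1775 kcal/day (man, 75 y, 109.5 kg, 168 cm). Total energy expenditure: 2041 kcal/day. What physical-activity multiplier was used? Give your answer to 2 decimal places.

1.15

Activity factor = TEE ÷ BMR = 2041 ÷ 1775 = 1.15.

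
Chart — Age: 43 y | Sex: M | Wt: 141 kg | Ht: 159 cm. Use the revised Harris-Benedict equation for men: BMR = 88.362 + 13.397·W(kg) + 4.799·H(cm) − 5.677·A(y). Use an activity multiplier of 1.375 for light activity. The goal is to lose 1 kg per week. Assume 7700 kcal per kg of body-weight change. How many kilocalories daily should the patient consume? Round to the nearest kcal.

Harris-Benedict: BMR = 88.362 + 13.397(141) + 4.799(159) − 5.677(43) = 2496.269 kcal/day.
TEE = 2496.269 × 1.375 = 3432.3699 kcal/day.
Required daily deficit = 1 × 7700 ÷ 7 = 1100 kcal/day.
Target intake = 3432.3699 − 1100 = 2332.3699 kcal/day.

2332 kilocalories daily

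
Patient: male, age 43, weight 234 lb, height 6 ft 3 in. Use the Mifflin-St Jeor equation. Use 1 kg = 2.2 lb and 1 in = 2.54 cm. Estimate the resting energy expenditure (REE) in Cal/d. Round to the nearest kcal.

2044 Cal/d

Convert to metric: weight = 234 ÷ 2.2 = 106.3636 kg; height = (6×12 + 3) × 2.54 = 75 × 2.54 = 190.5 cm.
Mifflin-St Jeor (male): BMR = 10(106.3636) + 6.25(190.5) − 5(43) + 5 = 1063.6364 + 1190.625 − 215 + 5 = 2044.2614 kcal/day.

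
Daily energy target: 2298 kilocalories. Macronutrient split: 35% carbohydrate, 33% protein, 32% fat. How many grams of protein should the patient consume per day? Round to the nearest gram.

190 g/day

Protein energy = 33% × 2298 = 758.34 kcal.
At 4 kcal/g: 758.34 ÷ 4 = 189.585 g.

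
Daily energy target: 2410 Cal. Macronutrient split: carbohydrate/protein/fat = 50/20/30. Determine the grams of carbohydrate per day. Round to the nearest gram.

301 g/day

Carbohydrate energy = 50% × 2410 = 1205 kcal.
At 4 kcal/g: 1205 ÷ 4 = 301.25 g.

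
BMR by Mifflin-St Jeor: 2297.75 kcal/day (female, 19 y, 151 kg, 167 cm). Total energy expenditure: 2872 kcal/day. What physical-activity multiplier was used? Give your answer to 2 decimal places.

Activity factor = TEE ÷ BMR = 2872 ÷ 2297.75 = 1.25.

1.25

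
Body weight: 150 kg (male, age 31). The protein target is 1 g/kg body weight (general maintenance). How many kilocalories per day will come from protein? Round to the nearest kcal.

Protein = 1 g/kg × 150 kg = 150 g/day.
Protein energy = 150 g × 4 kcal/g = 600 kcal/day.

600 kcal/day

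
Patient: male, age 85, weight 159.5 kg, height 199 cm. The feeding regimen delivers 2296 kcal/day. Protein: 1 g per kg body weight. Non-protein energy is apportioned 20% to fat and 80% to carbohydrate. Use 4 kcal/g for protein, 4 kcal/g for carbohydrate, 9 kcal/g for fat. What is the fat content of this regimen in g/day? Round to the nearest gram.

Protein = 1 × 159.5 = 159.5 g → 159.5 × 4 = 638 kcal.
Non-protein calories = 2296 − 638 = 1658 kcal.
Fat: 20% × 1658 = 331.6 kcal; carbohydrate: 1326.4 kcal.
Fat: 331.6 kcal ÷ 9 kcal/g = 36.8444 g.

37 g/day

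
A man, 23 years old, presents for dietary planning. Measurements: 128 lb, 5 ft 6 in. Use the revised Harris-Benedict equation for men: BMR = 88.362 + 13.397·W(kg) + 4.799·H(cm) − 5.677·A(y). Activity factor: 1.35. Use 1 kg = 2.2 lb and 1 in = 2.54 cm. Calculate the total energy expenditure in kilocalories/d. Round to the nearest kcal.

2081 kilocalories/d

Convert to metric: weight = 128 ÷ 2.2 = 58.1818 kg; height = (5×12 + 6) × 2.54 = 66 × 2.54 = 167.64 cm.
Harris-Benedict: BMR = 88.362 + 13.397(58.1818) + 4.799(167.64) − 5.677(23) = 1541.7572 kcal/day.
TEE = BMR × activity factor = 1541.7572 × 1.35 = 2081.3722 kcal/day.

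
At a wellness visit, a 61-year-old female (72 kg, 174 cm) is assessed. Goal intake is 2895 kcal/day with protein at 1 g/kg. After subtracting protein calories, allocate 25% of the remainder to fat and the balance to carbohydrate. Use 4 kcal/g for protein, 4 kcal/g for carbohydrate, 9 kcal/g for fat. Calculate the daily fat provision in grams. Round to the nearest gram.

Protein = 1 × 72 = 72 g → 72 × 4 = 288 kcal.
Non-protein calories = 2895 − 288 = 2607 kcal.
Fat: 25% × 2607 = 651.75 kcal; carbohydrate: 1955.25 kcal.
Fat: 651.75 kcal ÷ 9 kcal/g = 72.4167 g.

72 g/day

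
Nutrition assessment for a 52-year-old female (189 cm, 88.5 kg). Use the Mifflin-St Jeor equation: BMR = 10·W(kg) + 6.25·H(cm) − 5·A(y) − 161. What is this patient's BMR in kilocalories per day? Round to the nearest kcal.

1645 kilocalories per day

Mifflin-St Jeor (female): BMR = 10(88.5) + 6.25(189) − 5(52) − 161 = 885 + 1181.25 − 260 − 161 = 1645.25 kcal/day.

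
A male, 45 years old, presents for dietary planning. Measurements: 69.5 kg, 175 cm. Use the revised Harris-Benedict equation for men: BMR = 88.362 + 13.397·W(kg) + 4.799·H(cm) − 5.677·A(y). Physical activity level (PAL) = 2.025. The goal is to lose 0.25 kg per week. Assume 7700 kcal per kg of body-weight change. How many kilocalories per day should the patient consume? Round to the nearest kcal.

Harris-Benedict: BMR = 88.362 + 13.397(69.5) + 4.799(175) − 5.677(45) = 1603.8135 kcal/day.
TEE = 1603.8135 × 2.025 = 3247.7223 kcal/day.
Required daily deficit = 0.25 × 7700 ÷ 7 = 275 kcal/day.
Target intake = 3247.7223 − 275 = 2972.7223 kcal/day.

2973 kilocalories per day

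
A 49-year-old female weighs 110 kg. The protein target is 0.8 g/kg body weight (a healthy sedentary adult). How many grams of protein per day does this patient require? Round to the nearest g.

88 g/day

Protein = 0.8 g/kg × 110 kg = 88 g/day.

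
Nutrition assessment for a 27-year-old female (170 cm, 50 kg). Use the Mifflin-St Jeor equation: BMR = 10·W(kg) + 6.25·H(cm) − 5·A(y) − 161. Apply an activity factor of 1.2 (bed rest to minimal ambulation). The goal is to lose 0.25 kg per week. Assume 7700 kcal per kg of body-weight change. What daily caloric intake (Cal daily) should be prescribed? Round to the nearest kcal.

1245 Cal daily

Mifflin-St Jeor (female): BMR = 10(50) + 6.25(170) − 5(27) − 161 = 500 + 1062.5 − 135 − 161 = 1266.5 kcal/day.
TEE = 1266.5 × 1.2 = 1519.8 kcal/day.
Required daily deficit = 0.25 × 7700 ÷ 7 = 275 kcal/day.
Target intake = 1519.8 − 275 = 1244.8 kcal/day.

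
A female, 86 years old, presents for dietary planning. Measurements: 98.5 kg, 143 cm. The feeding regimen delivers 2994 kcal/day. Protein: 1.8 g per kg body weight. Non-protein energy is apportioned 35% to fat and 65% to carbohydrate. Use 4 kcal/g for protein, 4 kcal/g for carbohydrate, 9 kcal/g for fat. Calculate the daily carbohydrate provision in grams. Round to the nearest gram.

Protein = 1.8 × 98.5 = 177.3 g → 177.3 × 4 = 709.2 kcal.
Non-protein calories = 2994 − 709.2 = 2284.8 kcal.
Fat: 35% × 2284.8 = 799.68 kcal; carbohydrate: 1485.12 kcal.
Carbohydrate: 1485.12 kcal ÷ 4 kcal/g = 371.28 g.

371 g/day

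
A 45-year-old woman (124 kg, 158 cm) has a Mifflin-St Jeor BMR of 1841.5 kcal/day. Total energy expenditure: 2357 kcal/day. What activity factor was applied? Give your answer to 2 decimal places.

Activity factor = TEE ÷ BMR = 2357 ÷ 1841.5 = 1.28.

1.28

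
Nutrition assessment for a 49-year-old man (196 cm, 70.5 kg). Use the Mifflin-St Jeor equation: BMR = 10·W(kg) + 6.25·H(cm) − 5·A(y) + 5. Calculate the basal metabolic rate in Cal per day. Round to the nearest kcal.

Mifflin-St Jeor (male): BMR = 10(70.5) + 6.25(196) − 5(49) + 5 = 705 + 1225 − 245 + 5 = 1690 kcal/day.

1690 Cal per day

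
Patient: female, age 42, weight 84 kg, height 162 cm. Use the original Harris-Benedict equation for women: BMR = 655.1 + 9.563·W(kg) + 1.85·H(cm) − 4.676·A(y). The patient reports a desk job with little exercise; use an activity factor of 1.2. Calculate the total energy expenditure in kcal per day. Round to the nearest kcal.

Harris-Benedict: BMR = 655.1 + 9.563(84) + 1.85(162) − 4.676(42) = 1561.7 kcal/day.
TEE = BMR × activity factor = 1561.7 × 1.2 = 1874.04 kcal/day.

1874 kcal per day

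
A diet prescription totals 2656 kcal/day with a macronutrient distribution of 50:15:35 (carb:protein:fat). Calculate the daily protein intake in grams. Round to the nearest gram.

100 g/day

Protein energy = 15% × 2656 = 398.4 kcal.
At 4 kcal/g: 398.4 ÷ 4 = 99.6 g.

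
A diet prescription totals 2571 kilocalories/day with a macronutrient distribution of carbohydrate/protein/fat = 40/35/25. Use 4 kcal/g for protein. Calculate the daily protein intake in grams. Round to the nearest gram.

Protein energy = 35% × 2571 = 899.85 kcal.
At 4 kcal/g: 899.85 ÷ 4 = 224.9625 g.

225 g/day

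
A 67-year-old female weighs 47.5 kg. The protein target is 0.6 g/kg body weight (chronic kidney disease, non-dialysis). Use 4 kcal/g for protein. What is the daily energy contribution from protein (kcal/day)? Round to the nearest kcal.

114 kcal/day

Protein = 0.6 g/kg × 47.5 kg = 28.5 g/day.
Protein energy = 28.5 g × 4 kcal/g = 114 kcal/day.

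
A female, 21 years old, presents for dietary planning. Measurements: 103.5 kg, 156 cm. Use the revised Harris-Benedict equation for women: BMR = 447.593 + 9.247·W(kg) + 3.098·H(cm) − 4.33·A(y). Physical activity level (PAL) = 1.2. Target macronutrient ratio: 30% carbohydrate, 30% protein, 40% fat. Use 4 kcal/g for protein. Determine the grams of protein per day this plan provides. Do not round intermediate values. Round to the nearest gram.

162 g/day

Harris-Benedict: BMR = 447.593 + 9.247(103.5) + 3.098(156) − 4.33(21) = 1797.0155 kcal/day.
TEE = 1797.0155 × 1.2 = 2156.4186 kcal/day.
Protein energy = 30% × 2156.4186 = 646.9256 kcal.
Protein = 646.9256 ÷ 4 kcal/g = 161.7314 g.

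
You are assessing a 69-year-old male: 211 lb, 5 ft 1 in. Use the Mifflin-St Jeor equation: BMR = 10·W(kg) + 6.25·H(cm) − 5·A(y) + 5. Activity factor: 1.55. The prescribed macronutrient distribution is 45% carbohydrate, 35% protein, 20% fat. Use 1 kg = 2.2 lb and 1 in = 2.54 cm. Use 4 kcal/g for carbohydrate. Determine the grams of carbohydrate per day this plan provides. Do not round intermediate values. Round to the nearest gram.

Convert to metric: weight = 211 ÷ 2.2 = 95.9091 kg; height = (5×12 + 1) × 2.54 = 61 × 2.54 = 154.94 cm.
Mifflin-St Jeor (male): BMR = 10(95.9091) + 6.25(154.94) − 5(69) + 5 = 959.0909 + 968.375 − 345 + 5 = 1587.4659 kcal/day.
TEE = 1587.4659 × 1.55 = 2460.5722 kcal/day.
Carbohydrate energy = 45% × 2460.5722 = 1107.2575 kcal.
Carbohydrate = 1107.2575 ÷ 4 kcal/g = 276.8144 g.

277 g/day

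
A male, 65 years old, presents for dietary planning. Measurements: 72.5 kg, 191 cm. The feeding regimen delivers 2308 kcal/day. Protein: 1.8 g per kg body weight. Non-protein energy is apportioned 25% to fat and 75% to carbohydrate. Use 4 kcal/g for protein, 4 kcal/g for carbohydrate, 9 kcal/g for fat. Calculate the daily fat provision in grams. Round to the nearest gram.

50 g/day

Protein = 1.8 × 72.5 = 130.5 g → 130.5 × 4 = 522 kcal.
Non-protein calories = 2308 − 522 = 1786 kcal.
Fat: 25% × 1786 = 446.5 kcal; carbohydrate: 1339.5 kcal.
Fat: 446.5 kcal ÷ 9 kcal/g = 49.6111 g.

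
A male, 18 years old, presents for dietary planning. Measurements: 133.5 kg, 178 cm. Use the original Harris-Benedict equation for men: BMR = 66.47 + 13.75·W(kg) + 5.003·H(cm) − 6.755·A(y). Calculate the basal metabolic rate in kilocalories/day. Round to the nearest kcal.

2671 kilocalories/day

Harris-Benedict: BMR = 66.47 + 13.75(133.5) + 5.003(178) − 6.755(18) = 2671.039 kcal/day.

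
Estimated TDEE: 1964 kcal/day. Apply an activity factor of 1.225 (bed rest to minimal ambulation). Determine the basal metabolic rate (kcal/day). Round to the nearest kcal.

1603 kcal/day

BMR = TEE ÷ activity factor = 1964 ÷ 1.225 = 1603.2653 kcal/day.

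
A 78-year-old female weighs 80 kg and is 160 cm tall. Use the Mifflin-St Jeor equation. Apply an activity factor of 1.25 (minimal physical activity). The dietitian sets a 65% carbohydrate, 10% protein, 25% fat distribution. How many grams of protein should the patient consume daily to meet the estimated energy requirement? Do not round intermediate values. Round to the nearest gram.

Mifflin-St Jeor (female): BMR = 10(80) + 6.25(160) − 5(78) − 161 = 800 + 1000 − 390 − 161 = 1249 kcal/day.
TEE = 1249 × 1.25 = 1561.25 kcal/day.
Protein energy = 10% × 1561.25 = 156.125 kcal.
Protein = 156.125 ÷ 4 kcal/g = 39.0313 g.

39 g/day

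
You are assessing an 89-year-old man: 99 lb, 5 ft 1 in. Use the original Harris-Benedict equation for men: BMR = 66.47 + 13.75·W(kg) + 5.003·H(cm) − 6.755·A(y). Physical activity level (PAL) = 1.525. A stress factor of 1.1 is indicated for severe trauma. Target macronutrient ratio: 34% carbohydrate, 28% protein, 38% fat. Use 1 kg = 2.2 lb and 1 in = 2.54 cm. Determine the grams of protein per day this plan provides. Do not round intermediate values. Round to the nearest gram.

Convert to metric: weight = 99 ÷ 2.2 = 45 kg; height = (5×12 + 1) × 2.54 = 61 × 2.54 = 154.94 cm.
Harris-Benedict: BMR = 66.47 + 13.75(45) + 5.003(154.94) − 6.755(89) = 859.1898 kcal/day.
TEE = 859.1898 × 1.525 = 1310.2645 kcal/day.
With stress factor 1.1: 1310.2645 × 1.1 = 1441.2909 kcal/day.
Protein energy = 28% × 1441.2909 = 403.5615 kcal.
Protein = 403.5615 ÷ 4 kcal/g = 100.8904 g.

101 g/day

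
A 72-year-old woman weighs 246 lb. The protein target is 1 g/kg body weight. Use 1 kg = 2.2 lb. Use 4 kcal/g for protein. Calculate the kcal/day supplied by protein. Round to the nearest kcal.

Weight in kg = 246 ÷ 2.2 = 111.8182 kg.
Protein = 1 g/kg × 111.8182 kg = 111.8182 g/day.
Protein energy = 111.8182 g × 4 kcal/g = 447.2727 kcal/day.

447 kcal/day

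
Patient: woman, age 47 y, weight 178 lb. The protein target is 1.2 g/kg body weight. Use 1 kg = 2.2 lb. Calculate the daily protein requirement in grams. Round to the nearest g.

97 g/day

Weight in kg = 178 ÷ 2.2 = 80.9091 kg.
Protein = 1.2 g/kg × 80.9091 kg = 97.0909 g/day.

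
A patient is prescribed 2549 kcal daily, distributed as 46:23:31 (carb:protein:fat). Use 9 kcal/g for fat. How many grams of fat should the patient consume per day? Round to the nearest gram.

88 g/day

Fat energy = 31% × 2549 = 790.19 kcal.
At 9 kcal/g: 790.19 ÷ 9 = 87.7989 g.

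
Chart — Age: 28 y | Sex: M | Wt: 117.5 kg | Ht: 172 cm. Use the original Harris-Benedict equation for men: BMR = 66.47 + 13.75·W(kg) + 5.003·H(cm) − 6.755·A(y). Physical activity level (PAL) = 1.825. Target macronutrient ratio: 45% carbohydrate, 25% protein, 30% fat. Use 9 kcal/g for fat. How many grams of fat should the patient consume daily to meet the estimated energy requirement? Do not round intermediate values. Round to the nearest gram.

143 g/day

Harris-Benedict: BMR = 66.47 + 13.75(117.5) + 5.003(172) − 6.755(28) = 2353.471 kcal/day.
TEE = 2353.471 × 1.825 = 4295.0846 kcal/day.
Fat energy = 30% × 4295.0846 = 1288.5254 kcal.
Fat = 1288.5254 ÷ 9 kcal/g = 143.1695 g.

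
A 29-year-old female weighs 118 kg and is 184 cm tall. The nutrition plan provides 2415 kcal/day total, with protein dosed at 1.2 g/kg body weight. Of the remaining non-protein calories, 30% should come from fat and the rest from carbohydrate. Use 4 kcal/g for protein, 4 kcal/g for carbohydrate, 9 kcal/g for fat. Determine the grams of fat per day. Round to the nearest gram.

62 g/day

Protein = 1.2 × 118 = 141.6 g → 141.6 × 4 = 566.4 kcal.
Non-protein calories = 2415 − 566.4 = 1848.6 kcal.
Fat: 30% × 1848.6 = 554.58 kcal; carbohydrate: 1294.02 kcal.
Fat: 554.58 kcal ÷ 9 kcal/g = 61.62 g.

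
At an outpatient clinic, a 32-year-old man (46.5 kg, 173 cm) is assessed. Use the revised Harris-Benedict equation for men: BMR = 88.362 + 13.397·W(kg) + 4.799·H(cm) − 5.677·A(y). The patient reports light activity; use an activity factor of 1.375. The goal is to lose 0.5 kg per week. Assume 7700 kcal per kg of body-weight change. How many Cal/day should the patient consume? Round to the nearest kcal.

1320 Cal/day

Harris-Benedict: BMR = 88.362 + 13.397(46.5) + 4.799(173) − 5.677(32) = 1359.8855 kcal/day.
TEE = 1359.8855 × 1.375 = 1869.8426 kcal/day.
Required daily deficit = 0.5 × 7700 ÷ 7 = 550 kcal/day.
Target intake = 1869.8426 − 550 = 1319.8426 kcal/day.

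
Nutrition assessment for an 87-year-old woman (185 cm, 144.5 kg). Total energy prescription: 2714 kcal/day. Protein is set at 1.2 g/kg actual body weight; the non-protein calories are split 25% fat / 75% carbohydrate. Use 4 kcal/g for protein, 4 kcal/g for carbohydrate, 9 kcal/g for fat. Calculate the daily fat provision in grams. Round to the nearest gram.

Protein = 1.2 × 144.5 = 173.4 g → 173.4 × 4 = 693.6 kcal.
Non-protein calories = 2714 − 693.6 = 2020.4 kcal.
Fat: 25% × 2020.4 = 505.1 kcal; carbohydrate: 1515.3 kcal.
Fat: 505.1 kcal ÷ 9 kcal/g = 56.1222 g.

56 g/day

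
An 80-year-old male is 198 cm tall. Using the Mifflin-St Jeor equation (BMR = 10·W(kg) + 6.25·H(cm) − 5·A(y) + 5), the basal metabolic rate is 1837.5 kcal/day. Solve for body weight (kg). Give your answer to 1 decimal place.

1837.5 = 10·W + 6.25(198) − 5(80) + 5
10·W = 1837.5 − 842.5 = 995, so W = 99.5 kg.

99.5 kg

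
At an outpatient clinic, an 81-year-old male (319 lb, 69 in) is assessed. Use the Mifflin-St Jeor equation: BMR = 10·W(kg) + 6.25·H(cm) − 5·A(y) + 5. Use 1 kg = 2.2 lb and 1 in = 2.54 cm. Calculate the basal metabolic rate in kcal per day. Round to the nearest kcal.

Convert to metric: weight = 319 ÷ 2.2 = 145 kg; height = 69 × 2.54 = 175.26 cm.
Mifflin-St Jeor (male): BMR = 10(145) + 6.25(175.26) − 5(81) + 5 = 1450 + 1095.375 − 405 + 5 = 2145.375 kcal/day.

2145 kcal per day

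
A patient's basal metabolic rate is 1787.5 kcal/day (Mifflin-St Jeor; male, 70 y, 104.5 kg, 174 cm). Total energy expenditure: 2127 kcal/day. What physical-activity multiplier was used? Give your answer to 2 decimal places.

1.19

Activity factor = TEE ÷ BMR = 2127 ÷ 1787.5 = 1.19.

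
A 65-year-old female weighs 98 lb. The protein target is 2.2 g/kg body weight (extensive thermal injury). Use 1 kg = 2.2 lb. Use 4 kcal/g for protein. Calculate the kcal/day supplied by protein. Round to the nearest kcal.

Weight in kg = 98 ÷ 2.2 = 44.5455 kg.
Protein = 2.2 g/kg × 44.5455 kg = 98 g/day.
Protein energy = 98 g × 4 kcal/g = 392 kcal/day.

392 kcal/day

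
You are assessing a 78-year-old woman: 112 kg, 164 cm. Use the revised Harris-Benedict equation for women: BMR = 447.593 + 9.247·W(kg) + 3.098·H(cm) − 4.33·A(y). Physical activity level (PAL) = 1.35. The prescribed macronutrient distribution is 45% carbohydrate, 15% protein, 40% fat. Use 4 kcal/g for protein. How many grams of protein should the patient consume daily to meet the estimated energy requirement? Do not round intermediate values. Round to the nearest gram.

Harris-Benedict: BMR = 447.593 + 9.247(112) + 3.098(164) − 4.33(78) = 1653.589 kcal/day.
TEE = 1653.589 × 1.35 = 2232.3452 kcal/day.
Protein energy = 15% × 2232.3452 = 334.8518 kcal.
Protein = 334.8518 ÷ 4 kcal/g = 83.7129 g.

84 g/day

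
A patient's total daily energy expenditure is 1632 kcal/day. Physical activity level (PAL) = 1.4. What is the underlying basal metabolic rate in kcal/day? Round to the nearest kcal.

1166 kcal/day

BMR = TEE ÷ activity factor = 1632 ÷ 1.4 = 1165.7143 kcal/day.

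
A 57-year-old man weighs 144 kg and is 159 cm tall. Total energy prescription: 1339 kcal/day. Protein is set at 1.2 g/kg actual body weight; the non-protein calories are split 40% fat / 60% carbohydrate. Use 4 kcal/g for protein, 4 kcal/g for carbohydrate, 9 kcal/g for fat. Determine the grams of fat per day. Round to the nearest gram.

29 g/day

Protein = 1.2 × 144 = 172.8 g → 172.8 × 4 = 691.2 kcal.
Non-protein calories = 1339 − 691.2 = 647.8 kcal.
Fat: 40% × 647.8 = 259.12 kcal; carbohydrate: 388.68 kcal.
Fat: 259.12 kcal ÷ 9 kcal/g = 28.7911 g.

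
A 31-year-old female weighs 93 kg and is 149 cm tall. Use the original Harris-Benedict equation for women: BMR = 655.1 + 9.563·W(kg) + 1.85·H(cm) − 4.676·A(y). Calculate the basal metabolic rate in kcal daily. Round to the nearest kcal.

1675 kcal daily

Harris-Benedict: BMR = 655.1 + 9.563(93) + 1.85(149) − 4.676(31) = 1675.153 kcal/day.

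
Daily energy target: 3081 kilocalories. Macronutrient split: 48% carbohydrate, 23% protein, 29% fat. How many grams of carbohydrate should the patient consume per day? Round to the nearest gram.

Carbohydrate energy = 48% × 3081 = 1478.88 kcal.
At 4 kcal/g: 1478.88 ÷ 4 = 369.72 g.

370 g/day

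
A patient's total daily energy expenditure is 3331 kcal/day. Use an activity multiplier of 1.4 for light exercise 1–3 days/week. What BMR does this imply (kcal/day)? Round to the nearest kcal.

2379 kcal/day

BMR = TEE ÷ activity factor = 3331 ÷ 1.4 = 2379.2857 kcal/day.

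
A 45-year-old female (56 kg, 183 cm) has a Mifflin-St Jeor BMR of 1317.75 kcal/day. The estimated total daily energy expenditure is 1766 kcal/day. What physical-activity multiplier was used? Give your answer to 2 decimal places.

Activity factor = TEE ÷ BMR = 1766 ÷ 1317.75 = 1.34.

1.34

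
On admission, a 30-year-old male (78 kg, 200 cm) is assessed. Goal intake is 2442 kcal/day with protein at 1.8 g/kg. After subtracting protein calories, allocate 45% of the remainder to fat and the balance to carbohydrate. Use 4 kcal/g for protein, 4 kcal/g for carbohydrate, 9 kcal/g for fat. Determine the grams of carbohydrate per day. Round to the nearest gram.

Protein = 1.8 × 78 = 140.4 g → 140.4 × 4 = 561.6 kcal.
Non-protein calories = 2442 − 561.6 = 1880.4 kcal.
Fat: 45% × 1880.4 = 846.18 kcal; carbohydrate: 1034.22 kcal.
Carbohydrate: 1034.22 kcal ÷ 4 kcal/g = 258.555 g.

259 g/day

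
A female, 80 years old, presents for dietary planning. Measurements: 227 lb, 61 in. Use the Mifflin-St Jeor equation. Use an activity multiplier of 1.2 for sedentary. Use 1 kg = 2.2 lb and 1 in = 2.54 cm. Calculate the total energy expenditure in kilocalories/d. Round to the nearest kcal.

Convert to metric: weight = 227 ÷ 2.2 = 103.1818 kg; height = 61 × 2.54 = 154.94 cm.
Mifflin-St Jeor (female): BMR = 10(103.1818) + 6.25(154.94) − 5(80) − 161 = 1031.8182 + 968.375 − 400 − 161 = 1439.1932 kcal/day.
TEE = BMR × activity factor = 1439.1932 × 1.2 = 1727.0318 kcal/day.

1727 kilocalories/d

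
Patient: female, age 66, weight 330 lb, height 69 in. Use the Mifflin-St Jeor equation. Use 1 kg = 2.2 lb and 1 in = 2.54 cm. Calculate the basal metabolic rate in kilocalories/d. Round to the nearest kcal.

Convert to metric: weight = 330 ÷ 2.2 = 150 kg; height = 69 × 2.54 = 175.26 cm.
Mifflin-St Jeor (female): BMR = 10(150) + 6.25(175.26) − 5(66) − 161 = 1500 + 1095.375 − 330 − 161 = 2104.375 kcal/day.

2104 kilocalories/d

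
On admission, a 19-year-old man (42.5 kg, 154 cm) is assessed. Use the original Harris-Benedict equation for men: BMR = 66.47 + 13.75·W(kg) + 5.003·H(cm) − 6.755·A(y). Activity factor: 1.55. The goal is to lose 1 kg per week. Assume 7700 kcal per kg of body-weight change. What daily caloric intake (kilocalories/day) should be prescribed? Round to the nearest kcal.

Harris-Benedict: BMR = 66.47 + 13.75(42.5) + 5.003(154) − 6.755(19) = 1292.962 kcal/day.
TEE = 1292.962 × 1.55 = 2004.0911 kcal/day.
Required daily deficit = 1 × 7700 ÷ 7 = 1100 kcal/day.
Target intake = 2004.0911 − 1100 = 904.0911 kcal/day.

904 kilocalories/day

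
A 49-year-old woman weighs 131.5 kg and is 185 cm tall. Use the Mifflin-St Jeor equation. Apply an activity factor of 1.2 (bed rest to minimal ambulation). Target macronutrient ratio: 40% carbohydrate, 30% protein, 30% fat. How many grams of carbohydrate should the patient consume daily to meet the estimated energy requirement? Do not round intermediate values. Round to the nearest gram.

Mifflin-St Jeor (female): BMR = 10(131.5) + 6.25(185) − 5(49) − 161 = 1315 + 1156.25 − 245 − 161 = 2065.25 kcal/day.
TEE = 2065.25 × 1.2 = 2478.3 kcal/day.
Carbohydrate energy = 40% × 2478.3 = 991.32 kcal.
Carbohydrate = 991.32 ÷ 4 kcal/g = 247.83 g.

248 g/day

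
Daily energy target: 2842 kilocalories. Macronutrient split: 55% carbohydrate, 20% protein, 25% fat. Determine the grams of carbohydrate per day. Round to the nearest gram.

391 g/day

Carbohydrate energy = 55% × 2842 = 1563.1 kcal.
At 4 kcal/g: 1563.1 ÷ 4 = 390.775 g.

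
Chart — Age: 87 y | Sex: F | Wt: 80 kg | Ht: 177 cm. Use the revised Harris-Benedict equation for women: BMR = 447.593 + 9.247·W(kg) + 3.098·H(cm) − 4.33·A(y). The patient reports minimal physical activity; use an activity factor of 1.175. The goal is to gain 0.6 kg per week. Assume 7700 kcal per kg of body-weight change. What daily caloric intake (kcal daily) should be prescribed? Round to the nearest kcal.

Harris-Benedict: BMR = 447.593 + 9.247(80) + 3.098(177) − 4.33(87) = 1358.989 kcal/day.
TEE = 1358.989 × 1.175 = 1596.8121 kcal/day.
Required daily surplus = 0.6 × 7700 ÷ 7 = 660 kcal/day.
Target intake = 1596.8121 + 660 = 2256.8121 kcal/day.

2257 kcal daily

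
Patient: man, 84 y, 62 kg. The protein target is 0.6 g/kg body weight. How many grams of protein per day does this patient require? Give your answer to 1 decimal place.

37.2 g/day

Protein = 0.6 g/kg × 62 kg = 37.2 g/day.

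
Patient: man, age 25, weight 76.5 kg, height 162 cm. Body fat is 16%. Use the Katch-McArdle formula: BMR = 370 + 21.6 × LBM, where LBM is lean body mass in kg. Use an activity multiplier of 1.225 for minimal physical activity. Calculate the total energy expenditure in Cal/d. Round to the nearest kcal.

LBM = 76.5 × (1 − 0.16) = 64.26 kg. Katch-McArdle: BMR = 370 + 21.6 × 64.26 = 1758.016 kcal/day.
TEE = BMR × activity factor = 1758.016 × 1.225 = 2153.5696 kcal/day.

2154 Cal/d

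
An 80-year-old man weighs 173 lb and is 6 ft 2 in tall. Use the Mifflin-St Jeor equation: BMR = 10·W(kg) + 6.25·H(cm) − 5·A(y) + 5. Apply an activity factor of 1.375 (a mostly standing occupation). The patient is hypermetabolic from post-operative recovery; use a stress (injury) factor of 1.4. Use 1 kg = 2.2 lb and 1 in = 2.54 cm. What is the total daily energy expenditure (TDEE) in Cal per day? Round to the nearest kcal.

Convert to metric: weight = 173 ÷ 2.2 = 78.6364 kg; height = (6×12 + 2) × 2.54 = 74 × 2.54 = 187.96 cm.
Mifflin-St Jeor (male): BMR = 10(78.6364) + 6.25(187.96) − 5(80) + 5 = 786.3636 + 1174.75 − 400 + 5 = 1566.1136 kcal/day.
TEE = BMR × activity factor = 1566.1136 × 1.375 = 2153.4063 kcal/day.
Apply stress factor: 2153.4063 × 1.4 = 3014.7688 kcal/day.

3015 Cal per day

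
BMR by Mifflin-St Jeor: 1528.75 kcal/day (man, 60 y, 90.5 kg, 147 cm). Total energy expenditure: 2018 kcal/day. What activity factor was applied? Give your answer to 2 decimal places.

Activity factor = TEE ÷ BMR = 2018 ÷ 1528.75 = 1.32.

1.32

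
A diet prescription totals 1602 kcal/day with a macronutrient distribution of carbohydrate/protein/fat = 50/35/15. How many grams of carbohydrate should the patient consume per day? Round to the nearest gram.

Carbohydrate energy = 50% × 1602 = 801 kcal.
At 4 kcal/g: 801 ÷ 4 = 200.25 g.

200 g/day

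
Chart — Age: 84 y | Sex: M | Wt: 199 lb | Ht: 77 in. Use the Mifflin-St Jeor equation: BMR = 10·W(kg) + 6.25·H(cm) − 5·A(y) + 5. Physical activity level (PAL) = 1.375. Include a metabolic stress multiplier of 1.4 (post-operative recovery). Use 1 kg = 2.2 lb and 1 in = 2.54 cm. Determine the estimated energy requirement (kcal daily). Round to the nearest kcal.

3295 kcal daily

Convert to metric: weight = 199 ÷ 2.2 = 90.4545 kg; height = 77 × 2.54 = 195.58 cm.
Mifflin-St Jeor (male): BMR = 10(90.4545) + 6.25(195.58) − 5(84) + 5 = 904.5455 + 1222.375 − 420 + 5 = 1711.9205 kcal/day.
TEE = BMR × activity factor = 1711.9205 × 1.375 = 2353.8906 kcal/day.
Apply stress factor: 2353.8906 × 1.4 = 3295.4469 kcal/day.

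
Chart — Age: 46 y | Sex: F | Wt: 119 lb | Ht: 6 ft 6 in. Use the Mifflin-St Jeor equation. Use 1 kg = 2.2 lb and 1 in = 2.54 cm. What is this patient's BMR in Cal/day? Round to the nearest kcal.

Convert to metric: weight = 119 ÷ 2.2 = 54.0909 kg; height = (6×12 + 6) × 2.54 = 78 × 2.54 = 198.12 cm.
Mifflin-St Jeor (female): BMR = 10(54.0909) + 6.25(198.12) − 5(46) − 161 = 540.9091 + 1238.25 − 230 − 161 = 1388.1591 kcal/day.

1388 Cal/day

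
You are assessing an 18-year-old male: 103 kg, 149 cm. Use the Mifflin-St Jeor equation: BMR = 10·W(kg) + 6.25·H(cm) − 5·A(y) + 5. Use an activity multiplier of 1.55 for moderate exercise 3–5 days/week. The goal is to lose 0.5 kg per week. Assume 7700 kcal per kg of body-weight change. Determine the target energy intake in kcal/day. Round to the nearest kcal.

Mifflin-St Jeor (male): BMR = 10(103) + 6.25(149) − 5(18) + 5 = 1030 + 931.25 − 90 + 5 = 1876.25 kcal/day.
TEE = 1876.25 × 1.55 = 2908.1875 kcal/day.
Required daily deficit = 0.5 × 7700 ÷ 7 = 550 kcal/day.
Target intake = 2908.1875 − 550 = 2358.1875 kcal/day.

2358 kcal/day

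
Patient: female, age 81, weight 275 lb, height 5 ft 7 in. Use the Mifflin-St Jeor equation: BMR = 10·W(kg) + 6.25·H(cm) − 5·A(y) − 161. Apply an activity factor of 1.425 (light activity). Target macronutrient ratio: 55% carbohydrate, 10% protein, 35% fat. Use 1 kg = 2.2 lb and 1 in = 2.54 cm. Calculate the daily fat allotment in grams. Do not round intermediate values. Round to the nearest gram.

97 g/day

Convert to metric: weight = 275 ÷ 2.2 = 125 kg; height = (5×12 + 7) × 2.54 = 67 × 2.54 = 170.18 cm.
Mifflin-St Jeor (female): BMR = 10(125) + 6.25(170.18) − 5(81) − 161 = 1250 + 1063.625 − 405 − 161 = 1747.625 kcal/day.
TEE = 1747.625 × 1.425 = 2490.3656 kcal/day.
Fat energy = 35% × 2490.3656 = 871.628 kcal.
Fat = 871.628 ÷ 9 kcal/g = 96.8476 g.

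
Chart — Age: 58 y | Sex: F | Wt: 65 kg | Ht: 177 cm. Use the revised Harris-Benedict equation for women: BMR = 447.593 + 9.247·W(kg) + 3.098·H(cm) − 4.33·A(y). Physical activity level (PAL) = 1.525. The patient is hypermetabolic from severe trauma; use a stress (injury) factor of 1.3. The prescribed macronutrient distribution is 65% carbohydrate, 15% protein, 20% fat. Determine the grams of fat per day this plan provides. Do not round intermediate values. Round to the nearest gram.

59 g/day

Harris-Benedict: BMR = 447.593 + 9.247(65) + 3.098(177) − 4.33(58) = 1345.854 kcal/day.
TEE = 1345.854 × 1.525 = 2052.4274 kcal/day.
With stress factor 1.3: 2052.4274 × 1.3 = 2668.1556 kcal/day.
Fat energy = 20% × 2668.1556 = 533.6311 kcal.
Fat = 533.6311 ÷ 9 kcal/g = 59.2923 g.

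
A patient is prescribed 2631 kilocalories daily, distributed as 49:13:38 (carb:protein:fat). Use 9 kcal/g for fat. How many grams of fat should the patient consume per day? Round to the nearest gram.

Fat energy = 38% × 2631 = 999.78 kcal.
At 9 kcal/g: 999.78 ÷ 9 = 111.0867 g.

111 g/day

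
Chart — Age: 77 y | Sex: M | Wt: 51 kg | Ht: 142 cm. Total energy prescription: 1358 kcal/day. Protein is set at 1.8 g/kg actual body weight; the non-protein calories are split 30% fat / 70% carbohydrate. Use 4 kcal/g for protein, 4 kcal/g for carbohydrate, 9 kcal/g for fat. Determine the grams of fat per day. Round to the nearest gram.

33 g/day

Protein = 1.8 × 51 = 91.8 g → 91.8 × 4 = 367.2 kcal.
Non-protein calories = 1358 − 367.2 = 990.8 kcal.
Fat: 30% × 990.8 = 297.24 kcal; carbohydrate: 693.56 kcal.
Fat: 297.24 kcal ÷ 9 kcal/g = 33.0267 g.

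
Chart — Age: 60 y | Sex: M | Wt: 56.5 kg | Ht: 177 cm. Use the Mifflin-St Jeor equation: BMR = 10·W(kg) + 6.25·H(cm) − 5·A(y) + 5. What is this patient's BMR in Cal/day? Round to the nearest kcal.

Mifflin-St Jeor (male): BMR = 10(56.5) + 6.25(177) − 5(60) + 5 = 565 + 1106.25 − 300 + 5 = 1376.25 kcal/day.

1376 Cal/day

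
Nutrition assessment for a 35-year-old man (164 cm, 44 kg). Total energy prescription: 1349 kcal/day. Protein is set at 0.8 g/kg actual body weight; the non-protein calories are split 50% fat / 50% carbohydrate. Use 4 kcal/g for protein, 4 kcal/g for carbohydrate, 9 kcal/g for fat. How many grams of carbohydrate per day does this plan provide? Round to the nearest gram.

151 g/day

Protein = 0.8 × 44 = 35.2 g → 35.2 × 4 = 140.8 kcal.
Non-protein calories = 1349 − 140.8 = 1208.2 kcal.
Fat: 50% × 1208.2 = 604.1 kcal; carbohydrate: 604.1 kcal.
Carbohydrate: 604.1 kcal ÷ 4 kcal/g = 151.025 g.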